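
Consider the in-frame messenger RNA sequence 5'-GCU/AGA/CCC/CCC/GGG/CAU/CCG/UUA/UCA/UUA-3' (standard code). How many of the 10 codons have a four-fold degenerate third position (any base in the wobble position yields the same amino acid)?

Codon 1 GCU (Ala): third position 4-fold.
Codon 2 AGA (Arg): third position 2-fold.
Codon 3 CCC (Pro): third position 4-fold.
Codon 4 CCC (Pro): third position 4-fold.
Codon 5 GGG (Gly): third position 4-fold.
Codon 6 CAU (His): third position 2-fold.
Codon 7 CCG (Pro): third position 4-fold.
Codon 8 UUA (Leu): third position 2-fold.
Codon 9 UCA (Ser): third position 4-fold.
Codon 10 UUA (Leu): third position 2-fold.
Four-fold degenerate third positions: 6.

6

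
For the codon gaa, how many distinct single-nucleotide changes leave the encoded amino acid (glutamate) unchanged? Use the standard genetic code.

1

Position 1: none → 0 synonymous.
Position 2: none → 0 synonymous.
Position 3: GAG → 1 synonymous.
Total: 0 + 0 + 1 = 1.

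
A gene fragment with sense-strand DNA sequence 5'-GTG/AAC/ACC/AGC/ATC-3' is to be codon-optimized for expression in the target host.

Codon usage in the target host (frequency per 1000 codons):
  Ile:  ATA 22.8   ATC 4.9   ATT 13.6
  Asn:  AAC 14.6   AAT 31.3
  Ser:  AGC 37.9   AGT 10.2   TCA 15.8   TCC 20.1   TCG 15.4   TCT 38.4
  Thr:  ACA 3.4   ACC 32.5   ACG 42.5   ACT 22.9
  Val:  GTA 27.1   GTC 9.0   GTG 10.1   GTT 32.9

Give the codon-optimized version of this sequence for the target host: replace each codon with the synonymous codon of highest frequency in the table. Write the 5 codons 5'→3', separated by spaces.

GTT AAT ACG TCT ATA

Codon 1 (Val): best is GTT at 32.9.
Codon 2 (Asn): best is AAT at 31.3.
Codon 3 (Thr): best is ACG at 42.5.
Codon 4 (Ser): best is TCT at 38.4.
Codon 5 (Ile): best is ATA at 22.8.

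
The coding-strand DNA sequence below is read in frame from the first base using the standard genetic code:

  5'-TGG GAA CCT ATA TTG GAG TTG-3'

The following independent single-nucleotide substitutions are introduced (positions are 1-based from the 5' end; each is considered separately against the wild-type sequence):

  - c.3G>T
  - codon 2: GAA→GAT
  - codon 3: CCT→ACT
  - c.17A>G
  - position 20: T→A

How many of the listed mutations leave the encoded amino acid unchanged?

0

Codon 1: TGG (Trp) → TGT (Cys) — missense.
Codon 2: GAA (Glu) → GAT (Asp) — missense.
Codon 3: CCT (Pro) → ACT (Thr) — missense.
Codon 6: GAG (Glu) → GGG (Gly) — missense.
Codon 7: TTG (Leu) → TAG (Stop) — nonsense.
Synonymous: 0 of 5.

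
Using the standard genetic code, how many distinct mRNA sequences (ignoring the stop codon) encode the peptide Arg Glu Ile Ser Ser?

Arg: 6 codons.
Glu: 2 codons.
Ile: 3 codons.
Ser: 6 codons.
Ser: 6 codons.
6 × 2 × 3 × 6 × 6 = 1296.

1296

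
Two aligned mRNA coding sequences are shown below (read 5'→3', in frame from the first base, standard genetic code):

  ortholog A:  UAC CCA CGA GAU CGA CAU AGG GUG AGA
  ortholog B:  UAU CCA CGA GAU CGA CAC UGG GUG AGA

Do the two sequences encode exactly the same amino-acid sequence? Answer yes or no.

no

Codon 1: UAC Tyr / UAU Tyr — synonymous.
Codon 2: CCA Pro / CCA Pro — identical.
Codon 3: CGA Arg / CGA Arg — identical.
Codon 4: GAU Asp / GAU Asp — identical.
Codon 5: CGA Arg / CGA Arg — identical.
Codon 6: CAU His / CAC His — synonymous.
Codon 7: AGG Arg / UGG Trp — nonsynonymous.
Codon 8: GUG Val / GUG Val — identical.
Codon 9: AGA Arg / AGA Arg — identical.
Nonsynonymous differences: 1 → different protein.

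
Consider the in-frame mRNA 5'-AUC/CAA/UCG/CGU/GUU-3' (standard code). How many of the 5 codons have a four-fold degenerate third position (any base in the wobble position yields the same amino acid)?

Codon 1 AUC (Ile): third position 3-fold.
Codon 2 CAA (Gln): third position 2-fold.
Codon 3 UCG (Ser): third position 4-fold.
Codon 4 CGU (Arg): third position 4-fold.
Codon 5 GUU (Val): third position 4-fold.
Four-fold degenerate third positions: 3.

3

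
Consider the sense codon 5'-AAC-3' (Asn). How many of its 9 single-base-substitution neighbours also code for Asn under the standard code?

1

Position 1: none → 0 synonymous.
Position 2: none → 0 synonymous.
Position 3: AAU → 1 synonymous.
Total: 0 + 0 + 1 = 1.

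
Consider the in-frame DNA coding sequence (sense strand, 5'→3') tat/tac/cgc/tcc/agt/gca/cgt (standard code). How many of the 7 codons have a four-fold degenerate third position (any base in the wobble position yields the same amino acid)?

Codon 1 TAT (Tyr): third position 2-fold.
Codon 2 TAC (Tyr): third position 2-fold.
Codon 3 CGC (Arg): third position 4-fold.
Codon 4 TCC (Ser): third position 4-fold.
Codon 5 AGT (Ser): third position 2-fold.
Codon 6 GCA (Ala): third position 4-fold.
Codon 7 CGT (Arg): third position 4-fold.
Four-fold degenerate third positions: 4.

4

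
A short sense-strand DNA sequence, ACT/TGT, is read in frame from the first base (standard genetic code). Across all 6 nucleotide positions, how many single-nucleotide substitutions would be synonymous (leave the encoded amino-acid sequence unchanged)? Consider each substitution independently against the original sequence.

Codon 1 (ACT, Thr): 3 synonymous substitutions.
Codon 2 (TGT, Cys): 1 synonymous substitution.
Total: 3 + 1 = 4.

4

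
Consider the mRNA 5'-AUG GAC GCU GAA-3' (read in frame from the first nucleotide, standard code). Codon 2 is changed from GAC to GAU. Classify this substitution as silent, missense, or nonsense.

Position 6 falls in codon 2: GAC → Asp.
After the substitution the codon is GAU → Asp.
Both encode Asp, so the change is synonymous.

silent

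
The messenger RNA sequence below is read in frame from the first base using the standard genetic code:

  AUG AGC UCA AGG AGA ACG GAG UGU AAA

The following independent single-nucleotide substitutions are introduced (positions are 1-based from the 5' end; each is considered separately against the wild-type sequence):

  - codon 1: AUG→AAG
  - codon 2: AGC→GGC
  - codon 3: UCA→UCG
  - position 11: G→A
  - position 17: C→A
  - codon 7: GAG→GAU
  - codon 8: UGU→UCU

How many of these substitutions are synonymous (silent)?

Codon 1: AUG (Met) → AAG (Lys) — missense.
Codon 2: AGC (Ser) → GGC (Gly) — missense.
Codon 3: UCA (Ser) → UCG (Ser) — synonymous.
Codon 4: AGG (Arg) → AAG (Lys) — missense.
Codon 6: ACG (Thr) → AAG (Lys) — missense.
Codon 7: GAG (Glu) → GAU (Asp) — missense.
Codon 8: UGU (Cys) → UCU (Ser) — missense.
Synonymous: 1 of 7.

1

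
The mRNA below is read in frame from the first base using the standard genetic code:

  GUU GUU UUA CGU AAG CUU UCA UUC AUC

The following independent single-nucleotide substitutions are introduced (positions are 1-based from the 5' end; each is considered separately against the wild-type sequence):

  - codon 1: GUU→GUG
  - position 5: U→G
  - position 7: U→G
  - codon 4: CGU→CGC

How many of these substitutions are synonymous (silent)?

2

Codon 1: GUU (Val) → GUG (Val) — synonymous.
Codon 2: GUU (Val) → GGU (Gly) — missense.
Codon 3: UUA (Leu) → GUA (Val) — missense.
Codon 4: CGU (Arg) → CGC (Arg) — synonymous.
Synonymous: 2 of 4.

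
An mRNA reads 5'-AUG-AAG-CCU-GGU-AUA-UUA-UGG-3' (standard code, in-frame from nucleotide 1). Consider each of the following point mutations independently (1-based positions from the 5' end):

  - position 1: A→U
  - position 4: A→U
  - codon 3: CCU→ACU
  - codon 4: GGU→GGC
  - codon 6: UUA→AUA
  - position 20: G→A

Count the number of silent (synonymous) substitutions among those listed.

1

Codon 1: AUG (Met) → UUG (Leu) — missense.
Codon 2: AAG (Lys) → UAG (Stop) — nonsense.
Codon 3: CCU (Pro) → ACU (Thr) — missense.
Codon 4: GGU (Gly) → GGC (Gly) — synonymous.
Codon 6: UUA (Leu) → AUA (Ile) — missense.
Codon 7: UGG (Trp) → UAG (Stop) — nonsense.
Synonymous: 1 of 6.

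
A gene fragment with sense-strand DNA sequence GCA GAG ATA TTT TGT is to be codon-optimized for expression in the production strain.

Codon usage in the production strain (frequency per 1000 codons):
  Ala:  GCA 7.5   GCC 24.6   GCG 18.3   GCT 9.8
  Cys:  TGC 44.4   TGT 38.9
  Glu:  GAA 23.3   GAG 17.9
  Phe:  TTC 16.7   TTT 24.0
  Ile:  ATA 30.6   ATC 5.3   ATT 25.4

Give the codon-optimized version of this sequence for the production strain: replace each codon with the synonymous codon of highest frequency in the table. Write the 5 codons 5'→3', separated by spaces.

GCC GAA ATA TTT TGC

Codon 1 (Ala): best is GCC at 24.6.
Codon 2 (Glu): best is GAA at 23.3.
Codon 3 (Ile): best is ATA at 30.6.
Codon 4 (Phe): best is TTT at 24.0.
Codon 5 (Cys): best is TGC at 44.4.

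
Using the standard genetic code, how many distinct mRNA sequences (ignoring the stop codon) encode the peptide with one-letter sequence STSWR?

864

Ser: 6 codons.
Thr: 4 codons.
Ser: 6 codons.
Trp: 1 codon.
Arg: 6 codons.
6 × 4 × 6 × 1 × 6 = 864.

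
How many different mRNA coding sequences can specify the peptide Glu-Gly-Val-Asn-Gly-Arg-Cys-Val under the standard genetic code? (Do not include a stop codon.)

Glu: 2 codons.
Gly: 4 codons.
Val: 4 codons.
Asn: 2 codons.
Gly: 4 codons.
Arg: 6 codons.
Cys: 2 codons.
Val: 4 codons.
2 × 4 × 4 × 2 × 4 × 6 × 2 × 4 = 12288.

12288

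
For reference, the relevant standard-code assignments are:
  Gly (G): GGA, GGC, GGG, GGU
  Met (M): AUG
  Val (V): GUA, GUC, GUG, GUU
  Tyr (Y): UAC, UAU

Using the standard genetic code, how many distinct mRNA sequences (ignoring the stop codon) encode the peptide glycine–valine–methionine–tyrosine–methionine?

Gly: 4 codons.
Val: 4 codons.
Met: 1 codon.
Tyr: 2 codons.
Met: 1 codon.
4 × 4 × 1 × 2 × 1 = 32.

32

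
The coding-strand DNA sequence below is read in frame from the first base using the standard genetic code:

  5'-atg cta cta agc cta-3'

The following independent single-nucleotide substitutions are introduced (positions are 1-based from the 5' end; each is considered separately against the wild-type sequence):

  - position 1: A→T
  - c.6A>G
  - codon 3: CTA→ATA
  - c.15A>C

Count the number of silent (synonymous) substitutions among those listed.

Codon 1: ATG (Met) → TTG (Leu) — missense.
Codon 2: CTA (Leu) → CTG (Leu) — synonymous.
Codon 3: CTA (Leu) → ATA (Ile) — missense.
Codon 5: CTA (Leu) → CTC (Leu) — synonymous.
Synonymous: 2 of 4.

2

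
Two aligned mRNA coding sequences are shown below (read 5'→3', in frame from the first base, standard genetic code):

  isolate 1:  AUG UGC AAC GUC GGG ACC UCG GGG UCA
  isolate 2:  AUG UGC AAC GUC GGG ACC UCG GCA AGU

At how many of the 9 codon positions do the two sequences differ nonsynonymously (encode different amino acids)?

Codon 1: AUG Met / AUG Met — identical.
Codon 2: UGC Cys / UGC Cys — identical.
Codon 3: AAC Asn / AAC Asn — identical.
Codon 4: GUC Val / GUC Val — identical.
Codon 5: GGG Gly / GGG Gly — identical.
Codon 6: ACC Thr / ACC Thr — identical.
Codon 7: UCG Ser / UCG Ser — identical.
Codon 8: GGG Gly / GCA Ala — nonsynonymous.
Codon 9: UCA Ser / AGU Ser — synonymous.
Nonsynonymous differences: 1.

1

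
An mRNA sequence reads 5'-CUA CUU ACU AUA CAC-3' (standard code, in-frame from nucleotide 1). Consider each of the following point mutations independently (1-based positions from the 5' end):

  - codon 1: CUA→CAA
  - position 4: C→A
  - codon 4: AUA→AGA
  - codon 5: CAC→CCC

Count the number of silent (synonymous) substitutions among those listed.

Codon 1: CUA (Leu) → CAA (Gln) — missense.
Codon 2: CUU (Leu) → AUU (Ile) — missense.
Codon 4: AUA (Ile) → AGA (Arg) — missense.
Codon 5: CAC (His) → CCC (Pro) — missense.
Synonymous: 0 of 4.

0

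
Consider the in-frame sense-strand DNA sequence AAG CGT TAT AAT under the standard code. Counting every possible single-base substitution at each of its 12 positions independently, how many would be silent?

6

Codon 1 (AAG, Lys): 1 synonymous substitution.
Codon 2 (CGT, Arg): 3 synonymous substitutions.
Codon 3 (TAT, Tyr): 1 synonymous substitution.
Codon 4 (AAT, Asn): 1 synonymous substitution.
Total: 1 + 3 + 1 + 1 = 6.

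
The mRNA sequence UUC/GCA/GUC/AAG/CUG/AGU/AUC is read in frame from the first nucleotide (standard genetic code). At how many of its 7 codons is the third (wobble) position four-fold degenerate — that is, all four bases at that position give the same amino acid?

Codon 1 UUC (Phe): third position 2-fold.
Codon 2 GCA (Ala): third position 4-fold.
Codon 3 GUC (Val): third position 4-fold.
Codon 4 AAG (Lys): third position 2-fold.
Codon 5 CUG (Leu): third position 4-fold.
Codon 6 AGU (Ser): third position 2-fold.
Codon 7 AUC (Ile): third position 3-fold.
Four-fold degenerate third positions: 3.

3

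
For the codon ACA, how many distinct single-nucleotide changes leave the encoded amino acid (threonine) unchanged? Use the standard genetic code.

3

Position 1: none → 0 synonymous.
Position 2: none → 0 synonymous.
Position 3: ACU, ACC, ACG → 3 synonymous.
Total: 0 + 0 + 3 = 3.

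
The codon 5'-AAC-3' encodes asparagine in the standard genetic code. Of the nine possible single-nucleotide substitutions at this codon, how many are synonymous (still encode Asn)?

1

Position 1: none → 0 synonymous.
Position 2: none → 0 synonymous.
Position 3: AAU → 1 synonymous.
Total: 0 + 0 + 1 = 1.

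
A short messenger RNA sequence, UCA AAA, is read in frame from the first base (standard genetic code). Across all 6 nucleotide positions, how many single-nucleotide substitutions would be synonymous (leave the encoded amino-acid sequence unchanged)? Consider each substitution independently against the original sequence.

Codon 1 (UCA, Ser): 3 synonymous substitutions.
Codon 2 (AAA, Lys): 1 synonymous substitution.
Total: 3 + 1 = 4.

4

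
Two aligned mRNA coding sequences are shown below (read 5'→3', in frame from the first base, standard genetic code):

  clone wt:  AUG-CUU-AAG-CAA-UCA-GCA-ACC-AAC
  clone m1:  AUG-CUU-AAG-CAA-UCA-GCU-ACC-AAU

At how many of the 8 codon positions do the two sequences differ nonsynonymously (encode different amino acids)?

0

Codon 1: AUG Met / AUG Met — identical.
Codon 2: CUU Leu / CUU Leu — identical.
Codon 3: AAG Lys / AAG Lys — identical.
Codon 4: CAA Gln / CAA Gln — identical.
Codon 5: UCA Ser / UCA Ser — identical.
Codon 6: GCA Ala / GCU Ala — synonymous.
Codon 7: ACC Thr / ACC Thr — identical.
Codon 8: AAC Asn / AAU Asn — synonymous.
Nonsynonymous differences: 0.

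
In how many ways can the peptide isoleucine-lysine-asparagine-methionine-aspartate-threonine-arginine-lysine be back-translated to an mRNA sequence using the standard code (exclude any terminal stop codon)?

Ile: 3 codons.
Lys: 2 codons.
Asn: 2 codons.
Met: 1 codon.
Asp: 2 codons.
Thr: 4 codons.
Arg: 6 codons.
Lys: 2 codons.
3 × 2 × 2 × 1 × 2 × 4 × 6 × 2 = 1152.

1152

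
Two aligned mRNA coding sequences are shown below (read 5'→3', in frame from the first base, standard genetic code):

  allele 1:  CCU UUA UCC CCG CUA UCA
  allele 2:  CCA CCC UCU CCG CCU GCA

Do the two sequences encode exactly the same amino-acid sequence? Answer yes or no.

no

Codon 1: CCU Pro / CCA Pro — synonymous.
Codon 2: UUA Leu / CCC Pro — nonsynonymous.
Codon 3: UCC Ser / UCU Ser — synonymous.
Codon 4: CCG Pro / CCG Pro — identical.
Codon 5: CUA Leu / CCU Pro — nonsynonymous.
Codon 6: UCA Ser / GCA Ala — nonsynonymous.
Nonsynonymous differences: 3 → different protein.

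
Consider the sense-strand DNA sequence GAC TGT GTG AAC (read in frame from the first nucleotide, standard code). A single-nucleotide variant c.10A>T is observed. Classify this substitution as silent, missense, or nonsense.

missense

Position 10 falls in codon 4: AAC → Asn.
After the substitution the codon is TAC → Tyr.
Asn ≠ Tyr, so this is a missense mutation.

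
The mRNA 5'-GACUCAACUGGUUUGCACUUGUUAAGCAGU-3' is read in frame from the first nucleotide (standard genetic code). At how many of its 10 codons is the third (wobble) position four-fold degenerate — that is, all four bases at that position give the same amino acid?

Codon 1 GAC (Asp): third position 2-fold.
Codon 2 UCA (Ser): third position 4-fold.
Codon 3 ACU (Thr): third position 4-fold.
Codon 4 GGU (Gly): third position 4-fold.
Codon 5 UUG (Leu): third position 2-fold.
Codon 6 CAC (His): third position 2-fold.
Codon 7 UUG (Leu): third position 2-fold.
Codon 8 UUA (Leu): third position 2-fold.
Codon 9 AGC (Ser): third position 2-fold.
Codon 10 AGU (Ser): third position 2-fold.
Four-fold degenerate third positions: 3.

3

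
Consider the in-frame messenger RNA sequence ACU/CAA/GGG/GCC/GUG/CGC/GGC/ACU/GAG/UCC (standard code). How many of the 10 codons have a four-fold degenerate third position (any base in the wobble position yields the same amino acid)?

Codon 1 ACU (Thr): third position 4-fold.
Codon 2 CAA (Gln): third position 2-fold.
Codon 3 GGG (Gly): third position 4-fold.
Codon 4 GCC (Ala): third position 4-fold.
Codon 5 GUG (Val): third position 4-fold.
Codon 6 CGC (Arg): third position 4-fold.
Codon 7 GGC (Gly): third position 4-fold.
Codon 8 ACU (Thr): third position 4-fold.
Codon 9 GAG (Glu): third position 2-fold.
Codon 10 UCC (Ser): third position 4-fold.
Four-fold degenerate third positions: 8.

8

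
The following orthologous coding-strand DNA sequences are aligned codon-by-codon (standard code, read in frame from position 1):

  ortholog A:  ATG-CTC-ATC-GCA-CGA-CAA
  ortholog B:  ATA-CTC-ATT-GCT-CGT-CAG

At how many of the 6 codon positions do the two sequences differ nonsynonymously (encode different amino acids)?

Codon 1: ATG Met / ATA Ile — nonsynonymous.
Codon 2: CTC Leu / CTC Leu — identical.
Codon 3: ATC Ile / ATT Ile — synonymous.
Codon 4: GCA Ala / GCT Ala — synonymous.
Codon 5: CGA Arg / CGT Arg — synonymous.
Codon 6: CAA Gln / CAG Gln — synonymous.
Nonsynonymous differences: 1.

1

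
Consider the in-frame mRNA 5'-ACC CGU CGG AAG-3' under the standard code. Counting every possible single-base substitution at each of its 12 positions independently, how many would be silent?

11

Codon 1 (ACC, Thr): 3 synonymous substitutions.
Codon 2 (CGU, Arg): 3 synonymous substitutions.
Codon 3 (CGG, Arg): 4 synonymous substitutions.
Codon 4 (AAG, Lys): 1 synonymous substitution.
Total: 3 + 3 + 4 + 1 = 11.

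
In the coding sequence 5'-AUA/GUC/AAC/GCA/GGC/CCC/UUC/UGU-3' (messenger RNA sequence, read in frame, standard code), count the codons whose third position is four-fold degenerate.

Codon 1 AUA (Ile): third position 3-fold.
Codon 2 GUC (Val): third position 4-fold.
Codon 3 AAC (Asn): third position 2-fold.
Codon 4 GCA (Ala): third position 4-fold.
Codon 5 GGC (Gly): third position 4-fold.
Codon 6 CCC (Pro): third position 4-fold.
Codon 7 UUC (Phe): third position 2-fold.
Codon 8 UGU (Cys): third position 2-fold.
Four-fold degenerate third positions: 4.

4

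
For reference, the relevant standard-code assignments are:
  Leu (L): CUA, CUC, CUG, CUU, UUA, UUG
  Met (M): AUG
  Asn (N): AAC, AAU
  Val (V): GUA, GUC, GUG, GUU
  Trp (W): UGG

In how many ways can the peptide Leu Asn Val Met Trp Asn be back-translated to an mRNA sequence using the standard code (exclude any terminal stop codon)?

Leu: 6 codons.
Asn: 2 codons.
Val: 4 codons.
Met: 1 codon.
Trp: 1 codon.
Asn: 2 codons.
6 × 2 × 4 × 1 × 1 × 2 = 96.

96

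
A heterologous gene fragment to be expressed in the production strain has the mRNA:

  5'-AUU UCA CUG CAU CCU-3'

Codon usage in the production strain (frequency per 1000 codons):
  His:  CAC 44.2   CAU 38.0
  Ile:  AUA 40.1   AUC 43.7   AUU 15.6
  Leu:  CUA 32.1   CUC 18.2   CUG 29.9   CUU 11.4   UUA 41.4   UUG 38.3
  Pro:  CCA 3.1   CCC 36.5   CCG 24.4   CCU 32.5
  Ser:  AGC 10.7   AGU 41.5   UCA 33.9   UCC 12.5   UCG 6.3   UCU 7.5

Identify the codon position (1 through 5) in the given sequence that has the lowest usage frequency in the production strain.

Codon 1 AUU (Ile): 15.6 per 1000.
Codon 2 UCA (Ser): 33.9 per 1000.
Codon 3 CUG (Leu): 29.9 per 1000.
Codon 4 CAU (His): 38.0 per 1000.
Codon 5 CCU (Pro): 32.5 per 1000.
Lowest frequency is 15.6 at codon 1.

1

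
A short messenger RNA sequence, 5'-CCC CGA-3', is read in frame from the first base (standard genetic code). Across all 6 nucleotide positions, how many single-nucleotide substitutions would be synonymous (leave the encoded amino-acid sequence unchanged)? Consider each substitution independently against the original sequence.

7

Codon 1 (CCC, Pro): 3 synonymous substitutions.
Codon 2 (CGA, Arg): 4 synonymous substitutions.
Total: 3 + 4 = 7.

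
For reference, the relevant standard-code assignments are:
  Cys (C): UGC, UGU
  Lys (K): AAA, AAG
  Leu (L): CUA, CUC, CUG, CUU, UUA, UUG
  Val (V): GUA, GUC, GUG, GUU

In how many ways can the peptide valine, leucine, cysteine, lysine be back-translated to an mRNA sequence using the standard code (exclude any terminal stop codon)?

96

Val: 4 codons.
Leu: 6 codons.
Cys: 2 codons.
Lys: 2 codons.
4 × 6 × 2 × 2 = 96.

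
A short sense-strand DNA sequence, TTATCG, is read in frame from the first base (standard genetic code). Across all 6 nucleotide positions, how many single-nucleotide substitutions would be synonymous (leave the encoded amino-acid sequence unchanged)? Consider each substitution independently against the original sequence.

Codon 1 (TTA, Leu): 2 synonymous substitutions.
Codon 2 (TCG, Ser): 3 synonymous substitutions.
Total: 2 + 3 = 5.

5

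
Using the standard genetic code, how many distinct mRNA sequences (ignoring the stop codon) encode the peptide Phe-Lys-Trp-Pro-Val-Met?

Phe: 2 codons.
Lys: 2 codons.
Trp: 1 codon.
Pro: 4 codons.
Val: 4 codons.
Met: 1 codon.
2 × 2 × 1 × 4 × 4 × 1 = 64.

64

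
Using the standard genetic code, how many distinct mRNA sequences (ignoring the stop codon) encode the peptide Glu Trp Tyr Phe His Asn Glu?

64

Glu: 2 codons.
Trp: 1 codon.
Tyr: 2 codons.
Phe: 2 codons.
His: 2 codons.
Asn: 2 codons.
Glu: 2 codons.
2 × 1 × 2 × 2 × 2 × 2 × 2 = 64.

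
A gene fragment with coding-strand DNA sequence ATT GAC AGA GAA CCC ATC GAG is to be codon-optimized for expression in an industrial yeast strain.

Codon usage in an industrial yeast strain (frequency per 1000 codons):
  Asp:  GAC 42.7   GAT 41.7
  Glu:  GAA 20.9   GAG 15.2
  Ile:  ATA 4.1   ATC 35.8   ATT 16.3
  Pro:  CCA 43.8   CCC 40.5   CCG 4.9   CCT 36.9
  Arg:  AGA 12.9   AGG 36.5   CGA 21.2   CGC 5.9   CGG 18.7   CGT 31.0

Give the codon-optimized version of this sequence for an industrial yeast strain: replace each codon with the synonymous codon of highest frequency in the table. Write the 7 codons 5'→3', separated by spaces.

Codon 1 (Ile): best is ATC at 35.8.
Codon 2 (Asp): best is GAC at 42.7.
Codon 3 (Arg): best is AGG at 36.5.
Codon 4 (Glu): best is GAA at 20.9.
Codon 5 (Pro): best is CCA at 43.8.
Codon 6 (Ile): best is ATC at 35.8.
Codon 7 (Glu): best is GAA at 20.9.

ATC GAC AGG GAA CCA ATC GAA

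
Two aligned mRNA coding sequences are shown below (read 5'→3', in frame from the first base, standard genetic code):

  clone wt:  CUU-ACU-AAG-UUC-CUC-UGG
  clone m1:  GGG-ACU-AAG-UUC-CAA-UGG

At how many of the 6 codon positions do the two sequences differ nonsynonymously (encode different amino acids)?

2

Codon 1: CUU Leu / GGG Gly — nonsynonymous.
Codon 2: ACU Thr / ACU Thr — identical.
Codon 3: AAG Lys / AAG Lys — identical.
Codon 4: UUC Phe / UUC Phe — identical.
Codon 5: CUC Leu / CAA Gln — nonsynonymous.
Codon 6: UGG Trp / UGG Trp — identical.
Nonsynonymous differences: 2.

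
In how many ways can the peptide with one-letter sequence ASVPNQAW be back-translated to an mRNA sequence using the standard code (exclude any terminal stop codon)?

6144

Ala: 4 codons.
Ser: 6 codons.
Val: 4 codons.
Pro: 4 codons.
Asn: 2 codons.
Gln: 2 codons.
Ala: 4 codons.
Trp: 1 codon.
4 × 6 × 4 × 4 × 2 × 2 × 4 × 1 = 6144.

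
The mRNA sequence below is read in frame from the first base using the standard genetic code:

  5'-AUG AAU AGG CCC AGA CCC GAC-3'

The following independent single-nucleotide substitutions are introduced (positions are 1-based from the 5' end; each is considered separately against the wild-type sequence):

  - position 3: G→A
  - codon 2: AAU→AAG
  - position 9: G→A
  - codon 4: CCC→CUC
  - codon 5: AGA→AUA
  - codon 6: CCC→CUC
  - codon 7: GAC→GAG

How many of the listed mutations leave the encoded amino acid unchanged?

Codon 1: AUG (Met) → AUA (Ile) — missense.
Codon 2: AAU (Asn) → AAG (Lys) — missense.
Codon 3: AGG (Arg) → AGA (Arg) — synonymous.
Codon 4: CCC (Pro) → CUC (Leu) — missense.
Codon 5: AGA (Arg) → AUA (Ile) — missense.
Codon 6: CCC (Pro) → CUC (Leu) — missense.
Codon 7: GAC (Asp) → GAG (Glu) — missense.
Synonymous: 1 of 7.

1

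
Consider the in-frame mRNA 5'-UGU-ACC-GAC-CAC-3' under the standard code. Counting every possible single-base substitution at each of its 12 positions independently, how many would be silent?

6

Codon 1 (UGU, Cys): 1 synonymous substitution.
Codon 2 (ACC, Thr): 3 synonymous substitutions.
Codon 3 (GAC, Asp): 1 synonymous substitution.
Codon 4 (CAC, His): 1 synonymous substitution.
Total: 1 + 3 + 1 + 1 = 6.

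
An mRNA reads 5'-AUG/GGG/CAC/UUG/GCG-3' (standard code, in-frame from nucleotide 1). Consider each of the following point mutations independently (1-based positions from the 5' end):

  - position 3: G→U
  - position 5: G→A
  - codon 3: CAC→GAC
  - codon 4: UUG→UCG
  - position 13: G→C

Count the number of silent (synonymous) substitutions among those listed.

0

Codon 1: AUG (Met) → AUU (Ile) — missense.
Codon 2: GGG (Gly) → GAG (Glu) — missense.
Codon 3: CAC (His) → GAC (Asp) — missense.
Codon 4: UUG (Leu) → UCG (Ser) — missense.
Codon 5: GCG (Ala) → CCG (Pro) — missense.
Synonymous: 0 of 5.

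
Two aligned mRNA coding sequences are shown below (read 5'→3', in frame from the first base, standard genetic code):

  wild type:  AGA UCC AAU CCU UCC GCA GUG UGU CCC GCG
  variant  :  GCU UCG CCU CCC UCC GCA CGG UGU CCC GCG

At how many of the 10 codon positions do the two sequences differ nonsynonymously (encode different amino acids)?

Codon 1: AGA Arg / GCU Ala — nonsynonymous.
Codon 2: UCC Ser / UCG Ser — synonymous.
Codon 3: AAU Asn / CCU Pro — nonsynonymous.
Codon 4: CCU Pro / CCC Pro — synonymous.
Codon 5: UCC Ser / UCC Ser — identical.
Codon 6: GCA Ala / GCA Ala — identical.
Codon 7: GUG Val / CGG Arg — nonsynonymous.
Codon 8: UGU Cys / UGU Cys — identical.
Codon 9: CCC Pro / CCC Pro — identical.
Codon 10: GCG Ala / GCG Ala — identical.
Nonsynonymous differences: 3.

3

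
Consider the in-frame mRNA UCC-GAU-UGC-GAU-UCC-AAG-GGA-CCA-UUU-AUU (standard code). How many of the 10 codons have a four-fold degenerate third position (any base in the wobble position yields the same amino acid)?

4

Codon 1 UCC (Ser): third position 4-fold.
Codon 2 GAU (Asp): third position 2-fold.
Codon 3 UGC (Cys): third position 2-fold.
Codon 4 GAU (Asp): third position 2-fold.
Codon 5 UCC (Ser): third position 4-fold.
Codon 6 AAG (Lys): third position 2-fold.
Codon 7 GGA (Gly): third position 4-fold.
Codon 8 CCA (Pro): third position 4-fold.
Codon 9 UUU (Phe): third position 2-fold.
Codon 10 AUU (Ile): third position 3-fold.
Four-fold degenerate third positions: 4.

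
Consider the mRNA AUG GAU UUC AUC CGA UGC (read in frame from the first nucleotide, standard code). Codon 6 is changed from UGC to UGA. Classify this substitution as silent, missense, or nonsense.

nonsense

Position 18 falls in codon 6: UGC → Cys.
After the substitution the codon is UGA → Stop.
The new codon is a stop codon, so this is a nonsense mutation.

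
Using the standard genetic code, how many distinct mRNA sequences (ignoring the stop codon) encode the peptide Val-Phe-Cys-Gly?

64

Val: 4 codons.
Phe: 2 codons.
Cys: 2 codons.
Gly: 4 codons.
4 × 2 × 2 × 4 = 64.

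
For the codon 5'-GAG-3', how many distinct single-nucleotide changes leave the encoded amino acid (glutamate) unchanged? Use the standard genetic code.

Position 1: none → 0 synonymous.
Position 2: none → 0 synonymous.
Position 3: GAA → 1 synonymous.
Total: 0 + 0 + 1 = 1.

1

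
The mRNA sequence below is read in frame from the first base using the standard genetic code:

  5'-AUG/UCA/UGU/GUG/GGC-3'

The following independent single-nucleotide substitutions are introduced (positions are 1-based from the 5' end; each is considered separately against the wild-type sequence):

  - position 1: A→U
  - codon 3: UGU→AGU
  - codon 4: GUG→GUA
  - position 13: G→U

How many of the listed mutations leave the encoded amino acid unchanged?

Codon 1: AUG (Met) → UUG (Leu) — missense.
Codon 3: UGU (Cys) → AGU (Ser) — missense.
Codon 4: GUG (Val) → GUA (Val) — synonymous.
Codon 5: GGC (Gly) → UGC (Cys) — missense.
Synonymous: 1 of 4.

1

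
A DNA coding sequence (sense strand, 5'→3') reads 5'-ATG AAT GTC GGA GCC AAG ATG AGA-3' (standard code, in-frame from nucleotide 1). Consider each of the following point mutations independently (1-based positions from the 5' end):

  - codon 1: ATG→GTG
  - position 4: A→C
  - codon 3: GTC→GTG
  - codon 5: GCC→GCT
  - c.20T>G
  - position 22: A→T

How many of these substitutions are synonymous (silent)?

2

Codon 1: ATG (Met) → GTG (Val) — missense.
Codon 2: AAT (Asn) → CAT (His) — missense.
Codon 3: GTC (Val) → GTG (Val) — synonymous.
Codon 5: GCC (Ala) → GCT (Ala) — synonymous.
Codon 7: ATG (Met) → AGG (Arg) — missense.
Codon 8: AGA (Arg) → TGA (Stop) — nonsense.
Synonymous: 2 of 6.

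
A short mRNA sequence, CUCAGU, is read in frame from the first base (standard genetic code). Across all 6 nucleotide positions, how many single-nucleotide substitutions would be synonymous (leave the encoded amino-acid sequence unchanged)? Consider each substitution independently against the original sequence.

4

Codon 1 (CUC, Leu): 3 synonymous substitutions.
Codon 2 (AGU, Ser): 1 synonymous substitution.
Total: 3 + 1 = 4.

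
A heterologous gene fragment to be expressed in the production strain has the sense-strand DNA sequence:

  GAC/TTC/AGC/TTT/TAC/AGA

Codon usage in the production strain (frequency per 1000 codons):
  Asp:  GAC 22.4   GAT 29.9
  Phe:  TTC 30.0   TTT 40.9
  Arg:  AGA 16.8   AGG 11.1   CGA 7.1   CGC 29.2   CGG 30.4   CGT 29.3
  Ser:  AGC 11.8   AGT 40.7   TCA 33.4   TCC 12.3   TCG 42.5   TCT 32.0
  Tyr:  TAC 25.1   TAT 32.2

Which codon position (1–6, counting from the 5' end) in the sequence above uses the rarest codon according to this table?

Codon 1 GAC (Asp): 22.4 per 1000.
Codon 2 TTC (Phe): 30.0 per 1000.
Codon 3 AGC (Ser): 11.8 per 1000.
Codon 4 TTT (Phe): 40.9 per 1000.
Codon 5 TAC (Tyr): 25.1 per 1000.
Codon 6 AGA (Arg): 16.8 per 1000.
Lowest frequency is 11.8 at codon 3.

3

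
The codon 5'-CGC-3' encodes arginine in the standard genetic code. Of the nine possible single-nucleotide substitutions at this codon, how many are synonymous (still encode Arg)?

Position 1: none → 0 synonymous.
Position 2: none → 0 synonymous.
Position 3: CGU, CGA, CGG → 3 synonymous.
Total: 0 + 0 + 3 = 3.

3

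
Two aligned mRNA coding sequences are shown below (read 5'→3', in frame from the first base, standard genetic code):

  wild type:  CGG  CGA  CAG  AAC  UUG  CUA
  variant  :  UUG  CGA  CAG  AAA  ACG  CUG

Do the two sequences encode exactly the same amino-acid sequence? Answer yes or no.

Codon 1: CGG Arg / UUG Leu — nonsynonymous.
Codon 2: CGA Arg / CGA Arg — identical.
Codon 3: CAG Gln / CAG Gln — identical.
Codon 4: AAC Asn / AAA Lys — nonsynonymous.
Codon 5: UUG Leu / ACG Thr — nonsynonymous.
Codon 6: CUA Leu / CUG Leu — synonymous.
Nonsynonymous differences: 3 → different protein.

no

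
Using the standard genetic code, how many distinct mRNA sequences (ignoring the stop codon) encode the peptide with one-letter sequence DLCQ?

48

Asp: 2 codons.
Leu: 6 codons.
Cys: 2 codons.
Gln: 2 codons.
2 × 6 × 2 × 2 = 48.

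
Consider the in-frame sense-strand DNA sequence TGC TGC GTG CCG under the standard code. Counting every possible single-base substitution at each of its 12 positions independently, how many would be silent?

8

Codon 1 (TGC, Cys): 1 synonymous substitution.
Codon 2 (TGC, Cys): 1 synonymous substitution.
Codon 3 (GTG, Val): 3 synonymous substitutions.
Codon 4 (CCG, Pro): 3 synonymous substitutions.
Total: 1 + 1 + 3 + 3 = 8.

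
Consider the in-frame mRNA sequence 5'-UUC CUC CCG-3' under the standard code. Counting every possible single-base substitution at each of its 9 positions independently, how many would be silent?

Codon 1 (UUC, Phe): 1 synonymous substitution.
Codon 2 (CUC, Leu): 3 synonymous substitutions.
Codon 3 (CCG, Pro): 3 synonymous substitutions.
Total: 1 + 3 + 3 = 7.

7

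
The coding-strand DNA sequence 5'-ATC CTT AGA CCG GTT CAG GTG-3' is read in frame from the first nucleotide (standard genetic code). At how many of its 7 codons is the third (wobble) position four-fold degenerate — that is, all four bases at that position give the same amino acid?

4

Codon 1 ATC (Ile): third position 3-fold.
Codon 2 CTT (Leu): third position 4-fold.
Codon 3 AGA (Arg): third position 2-fold.
Codon 4 CCG (Pro): third position 4-fold.
Codon 5 GTT (Val): third position 4-fold.
Codon 6 CAG (Gln): third position 2-fold.
Codon 7 GTG (Val): third position 4-fold.
Four-fold degenerate third positions: 4.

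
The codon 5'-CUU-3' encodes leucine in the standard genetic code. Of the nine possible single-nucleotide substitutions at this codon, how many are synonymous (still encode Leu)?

Position 1: none → 0 synonymous.
Position 2: none → 0 synonymous.
Position 3: CUC, CUA, CUG → 3 synonymous.
Total: 0 + 0 + 3 = 3.

3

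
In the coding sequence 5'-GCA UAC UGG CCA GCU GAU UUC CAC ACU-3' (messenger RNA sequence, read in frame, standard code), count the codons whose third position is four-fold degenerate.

Codon 1 GCA (Ala): third position 4-fold.
Codon 2 UAC (Tyr): third position 2-fold.
Codon 3 UGG (Trp): third position 1-fold.
Codon 4 CCA (Pro): third position 4-fold.
Codon 5 GCU (Ala): third position 4-fold.
Codon 6 GAU (Asp): third position 2-fold.
Codon 7 UUC (Phe): third position 2-fold.
Codon 8 CAC (His): third position 2-fold.
Codon 9 ACU (Thr): third position 4-fold.
Four-fold degenerate third positions: 4.

4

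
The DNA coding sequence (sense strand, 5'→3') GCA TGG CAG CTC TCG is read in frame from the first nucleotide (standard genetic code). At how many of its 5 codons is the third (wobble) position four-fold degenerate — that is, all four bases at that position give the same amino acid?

3

Codon 1 GCA (Ala): third position 4-fold.
Codon 2 TGG (Trp): third position 1-fold.
Codon 3 CAG (Gln): third position 2-fold.
Codon 4 CTC (Leu): third position 4-fold.
Codon 5 TCG (Ser): third position 4-fold.
Four-fold degenerate third positions: 3.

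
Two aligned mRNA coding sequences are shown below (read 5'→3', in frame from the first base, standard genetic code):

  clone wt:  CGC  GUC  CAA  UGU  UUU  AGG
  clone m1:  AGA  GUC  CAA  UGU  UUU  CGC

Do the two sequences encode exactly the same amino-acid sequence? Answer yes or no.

yes

Codon 1: CGC Arg / AGA Arg — synonymous.
Codon 2: GUC Val / GUC Val — identical.
Codon 3: CAA Gln / CAA Gln — identical.
Codon 4: UGU Cys / UGU Cys — identical.
Codon 5: UUU Phe / UUU Phe — identical.
Codon 6: AGG Arg / CGC Arg — synonymous.
Nonsynonymous differences: 0 → same protein.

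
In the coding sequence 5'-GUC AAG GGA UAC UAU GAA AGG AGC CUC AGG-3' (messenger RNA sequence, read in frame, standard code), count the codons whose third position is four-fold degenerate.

3

Codon 1 GUC (Val): third position 4-fold.
Codon 2 AAG (Lys): third position 2-fold.
Codon 3 GGA (Gly): third position 4-fold.
Codon 4 UAC (Tyr): third position 2-fold.
Codon 5 UAU (Tyr): third position 2-fold.
Codon 6 GAA (Glu): third position 2-fold.
Codon 7 AGG (Arg): third position 2-fold.
Codon 8 AGC (Ser): third position 2-fold.
Codon 9 CUC (Leu): third position 4-fold.
Codon 10 AGG (Arg): third position 2-fold.
Four-fold degenerate third positions: 3.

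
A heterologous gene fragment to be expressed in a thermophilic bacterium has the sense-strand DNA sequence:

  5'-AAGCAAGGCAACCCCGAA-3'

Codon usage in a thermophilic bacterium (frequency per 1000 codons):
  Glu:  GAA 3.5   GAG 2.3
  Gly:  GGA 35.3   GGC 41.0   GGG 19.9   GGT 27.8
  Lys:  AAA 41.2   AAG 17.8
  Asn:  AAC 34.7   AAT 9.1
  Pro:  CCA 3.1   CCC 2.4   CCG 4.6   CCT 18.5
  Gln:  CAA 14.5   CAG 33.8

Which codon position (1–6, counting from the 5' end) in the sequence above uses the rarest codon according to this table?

5

Codon 1 AAG (Lys): 17.8 per 1000.
Codon 2 CAA (Gln): 14.5 per 1000.
Codon 3 GGC (Gly): 41.0 per 1000.
Codon 4 AAC (Asn): 34.7 per 1000.
Codon 5 CCC (Pro): 2.4 per 1000.
Codon 6 GAA (Glu): 3.5 per 1000.
Lowest frequency is 2.4 at codon 5.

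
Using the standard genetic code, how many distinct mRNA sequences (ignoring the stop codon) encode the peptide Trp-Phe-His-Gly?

Trp: 1 codon.
Phe: 2 codons.
His: 2 codons.
Gly: 4 codons.
1 × 2 × 2 × 4 = 16.

16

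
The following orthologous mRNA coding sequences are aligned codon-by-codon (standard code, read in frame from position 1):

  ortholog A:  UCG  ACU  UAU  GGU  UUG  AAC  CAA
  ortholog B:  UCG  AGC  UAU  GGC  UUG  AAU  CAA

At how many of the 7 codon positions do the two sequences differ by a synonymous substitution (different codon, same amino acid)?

2

Codon 1: UCG Ser / UCG Ser — identical.
Codon 2: ACU Thr / AGC Ser — nonsynonymous.
Codon 3: UAU Tyr / UAU Tyr — identical.
Codon 4: GGU Gly / GGC Gly — synonymous.
Codon 5: UUG Leu / UUG Leu — identical.
Codon 6: AAC Asn / AAU Asn — synonymous.
Codon 7: CAA Gln / CAA Gln — identical.
Synonymous differences: 2.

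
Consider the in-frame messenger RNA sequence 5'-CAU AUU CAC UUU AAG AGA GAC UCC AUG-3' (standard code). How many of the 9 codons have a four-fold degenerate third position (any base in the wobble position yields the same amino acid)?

Codon 1 CAU (His): third position 2-fold.
Codon 2 AUU (Ile): third position 3-fold.
Codon 3 CAC (His): third position 2-fold.
Codon 4 UUU (Phe): third position 2-fold.
Codon 5 AAG (Lys): third position 2-fold.
Codon 6 AGA (Arg): third position 2-fold.
Codon 7 GAC (Asp): third position 2-fold.
Codon 8 UCC (Ser): third position 4-fold.
Codon 9 AUG (Met): third position 1-fold.
Four-fold degenerate third positions: 1.

1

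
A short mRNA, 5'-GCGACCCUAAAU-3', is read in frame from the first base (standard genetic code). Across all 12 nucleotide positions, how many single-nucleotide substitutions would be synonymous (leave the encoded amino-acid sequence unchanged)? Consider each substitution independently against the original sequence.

11

Codon 1 (GCG, Ala): 3 synonymous substitutions.
Codon 2 (ACC, Thr): 3 synonymous substitutions.
Codon 3 (CUA, Leu): 4 synonymous substitutions.
Codon 4 (AAU, Asn): 1 synonymous substitution.
Total: 3 + 3 + 4 + 1 = 11.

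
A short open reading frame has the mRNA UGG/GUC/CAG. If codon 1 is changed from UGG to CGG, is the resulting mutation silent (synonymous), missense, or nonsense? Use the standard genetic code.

Position 1 falls in codon 1: UGG → Trp.
After the substitution the codon is CGG → Arg.
Trp ≠ Arg, so this is a missense mutation.

missense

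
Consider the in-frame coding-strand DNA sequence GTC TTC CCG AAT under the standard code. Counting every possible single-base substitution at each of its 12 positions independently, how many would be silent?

8

Codon 1 (GTC, Val): 3 synonymous substitutions.
Codon 2 (TTC, Phe): 1 synonymous substitution.
Codon 3 (CCG, Pro): 3 synonymous substitutions.
Codon 4 (AAT, Asn): 1 synonymous substitution.
Total: 3 + 1 + 3 + 1 = 8.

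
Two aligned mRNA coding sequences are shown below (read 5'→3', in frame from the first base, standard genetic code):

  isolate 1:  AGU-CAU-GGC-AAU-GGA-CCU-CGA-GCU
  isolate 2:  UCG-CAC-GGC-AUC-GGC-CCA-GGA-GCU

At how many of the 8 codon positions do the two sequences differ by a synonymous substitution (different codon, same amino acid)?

4

Codon 1: AGU Ser / UCG Ser — synonymous.
Codon 2: CAU His / CAC His — synonymous.
Codon 3: GGC Gly / GGC Gly — identical.
Codon 4: AAU Asn / AUC Ile — nonsynonymous.
Codon 5: GGA Gly / GGC Gly — synonymous.
Codon 6: CCU Pro / CCA Pro — synonymous.
Codon 7: CGA Arg / GGA Gly — nonsynonymous.
Codon 8: GCU Ala / GCU Ala — identical.
Synonymous differences: 4.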